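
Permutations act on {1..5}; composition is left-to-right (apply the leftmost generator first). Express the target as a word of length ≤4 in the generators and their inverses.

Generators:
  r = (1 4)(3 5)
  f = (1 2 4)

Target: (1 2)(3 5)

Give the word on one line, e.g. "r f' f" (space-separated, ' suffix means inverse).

f' r' f' f'

  after f': (1 4 2)
  after r': (2 4)(3 5)
  after f': (1 4)(3 5)
  after f': (1 2)(3 5)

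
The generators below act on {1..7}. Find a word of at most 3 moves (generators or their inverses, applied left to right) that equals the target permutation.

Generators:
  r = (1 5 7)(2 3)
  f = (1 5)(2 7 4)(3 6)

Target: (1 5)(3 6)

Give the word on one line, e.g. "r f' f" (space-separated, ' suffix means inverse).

f f f

  after f: (1 5)(2 7 4)(3 6)
  after f: (2 4 7)
  after f: (1 5)(3 6)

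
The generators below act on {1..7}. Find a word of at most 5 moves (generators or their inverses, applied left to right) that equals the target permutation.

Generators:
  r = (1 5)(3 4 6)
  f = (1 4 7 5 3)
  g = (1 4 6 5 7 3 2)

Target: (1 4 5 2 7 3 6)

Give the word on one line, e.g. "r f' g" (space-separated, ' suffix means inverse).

  after f': (1 3 5 7 4)
  after f': (1 5 4 3 7)
  after g': (1 6 4 7 2 3 5)
  after g': (1 4 5 2 7 3 6)

f' f' g' g'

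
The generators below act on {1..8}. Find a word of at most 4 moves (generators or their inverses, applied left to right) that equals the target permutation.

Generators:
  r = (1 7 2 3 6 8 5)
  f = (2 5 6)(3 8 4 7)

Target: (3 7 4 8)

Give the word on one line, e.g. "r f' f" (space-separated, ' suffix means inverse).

f f f

  after f: (2 5 6)(3 8 4 7)
  after f: (2 6 5)(3 4)(7 8)
  after f: (3 7 4 8)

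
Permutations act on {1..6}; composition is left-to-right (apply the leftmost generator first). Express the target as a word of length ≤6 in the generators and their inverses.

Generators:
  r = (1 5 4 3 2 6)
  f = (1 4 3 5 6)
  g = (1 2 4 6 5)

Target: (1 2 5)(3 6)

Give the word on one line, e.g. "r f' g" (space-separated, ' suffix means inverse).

  after f': (1 6 5 3 4)
  after r: (2 6 4 5)
  after f: (1 4 6 3 5 2)
  after g': (1 2 5)(3 6)

f' r f g'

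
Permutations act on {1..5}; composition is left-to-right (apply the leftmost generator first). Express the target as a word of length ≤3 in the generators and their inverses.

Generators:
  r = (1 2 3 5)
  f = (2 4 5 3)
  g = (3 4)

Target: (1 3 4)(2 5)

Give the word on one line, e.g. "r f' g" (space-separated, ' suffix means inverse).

  after g': (3 4)
  after r: (1 2 3 4 5)
  after r: (1 3 4)(2 5)

g' r r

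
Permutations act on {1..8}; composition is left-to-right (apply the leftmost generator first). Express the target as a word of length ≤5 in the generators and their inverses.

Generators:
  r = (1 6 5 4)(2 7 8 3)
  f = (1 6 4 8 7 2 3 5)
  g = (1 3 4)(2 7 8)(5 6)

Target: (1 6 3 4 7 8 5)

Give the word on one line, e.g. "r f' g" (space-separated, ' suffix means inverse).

  after r: (1 6 5 4)(2 7 8 3)
  after g: (1 5)(2 8 4 3 7)
  after r: (1 4 2 3 8)(5 6)
  after f': (1 6 3 4 7 8 5)

r g r f'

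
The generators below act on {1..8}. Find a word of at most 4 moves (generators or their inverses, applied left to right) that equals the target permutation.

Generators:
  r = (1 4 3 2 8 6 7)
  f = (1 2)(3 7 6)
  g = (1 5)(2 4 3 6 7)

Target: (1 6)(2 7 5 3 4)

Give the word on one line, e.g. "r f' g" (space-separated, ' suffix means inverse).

r g' r r

  after r: (1 4 3 2 8 6 7)
  after g': (1 2 8 3 7 5)
  after r: (1 8 2 6 7 5 4 3)
  after r: (1 6)(2 7 5 3 4)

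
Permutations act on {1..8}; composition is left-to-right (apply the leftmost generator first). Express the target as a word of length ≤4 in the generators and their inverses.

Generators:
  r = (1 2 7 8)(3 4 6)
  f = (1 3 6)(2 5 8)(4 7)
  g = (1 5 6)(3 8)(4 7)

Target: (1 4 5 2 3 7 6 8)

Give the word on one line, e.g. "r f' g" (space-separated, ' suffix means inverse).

g' r' f' f'

  after g': (1 6 5)(3 8)(4 7)
  after r': (1 4 2)(3 7)(5 8 6)
  after f': (1 7)(2 6)(3 4 8)
  after f': (1 4 5 2 3 7 6 8)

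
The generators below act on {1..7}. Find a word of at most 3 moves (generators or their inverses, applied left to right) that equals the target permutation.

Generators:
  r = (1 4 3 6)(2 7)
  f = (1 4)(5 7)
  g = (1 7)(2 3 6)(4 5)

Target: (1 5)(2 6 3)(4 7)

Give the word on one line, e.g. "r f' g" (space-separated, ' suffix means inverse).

g' f'

  after g': (1 7)(2 6 3)(4 5)
  after f': (1 5)(2 6 3)(4 7)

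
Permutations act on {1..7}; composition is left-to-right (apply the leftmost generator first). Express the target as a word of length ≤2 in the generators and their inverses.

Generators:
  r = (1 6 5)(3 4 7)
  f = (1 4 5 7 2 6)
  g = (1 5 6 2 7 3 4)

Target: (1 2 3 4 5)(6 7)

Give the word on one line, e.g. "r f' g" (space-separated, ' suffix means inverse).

f' g

  after f': (1 6 2 7 5 4)
  after g: (1 2 3 4 5)(6 7)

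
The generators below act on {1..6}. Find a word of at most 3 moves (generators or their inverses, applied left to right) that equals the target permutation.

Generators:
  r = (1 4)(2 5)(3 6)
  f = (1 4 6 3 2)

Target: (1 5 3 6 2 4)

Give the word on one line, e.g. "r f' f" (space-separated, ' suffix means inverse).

f' r' f'

  after f': (1 2 3 6 4)
  after r': (1 5 2 6)
  after f': (1 5 3 6 2 4)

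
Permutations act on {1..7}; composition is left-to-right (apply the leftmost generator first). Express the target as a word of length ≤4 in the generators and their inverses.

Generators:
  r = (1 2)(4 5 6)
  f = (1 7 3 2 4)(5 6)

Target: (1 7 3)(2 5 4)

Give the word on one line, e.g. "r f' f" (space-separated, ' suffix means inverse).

  after f: (1 7 3 2 4)(5 6)
  after r: (1 7 3)(2 5 4)

f r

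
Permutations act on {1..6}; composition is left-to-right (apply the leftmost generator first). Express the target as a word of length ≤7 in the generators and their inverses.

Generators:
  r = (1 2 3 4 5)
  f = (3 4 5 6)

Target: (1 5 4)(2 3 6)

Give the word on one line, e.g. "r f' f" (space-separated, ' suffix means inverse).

r f' r r f

  after r: (1 2 3 4 5)
  after f': (1 2 6 5)
  after r: (1 3 4 5 2 6)
  after r: (1 4)(2 6)(3 5)
  after f: (1 5 4)(2 3 6)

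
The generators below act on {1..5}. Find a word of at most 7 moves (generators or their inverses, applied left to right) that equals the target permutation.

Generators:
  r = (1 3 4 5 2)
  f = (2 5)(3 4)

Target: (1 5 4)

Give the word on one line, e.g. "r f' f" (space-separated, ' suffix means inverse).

r f' r' f' r

  after r: (1 3 4 5 2)
  after f': (1 4 2)
  after r': (1 3)(4 5)
  after f': (1 4 2 5 3)
  after r: (1 5 4)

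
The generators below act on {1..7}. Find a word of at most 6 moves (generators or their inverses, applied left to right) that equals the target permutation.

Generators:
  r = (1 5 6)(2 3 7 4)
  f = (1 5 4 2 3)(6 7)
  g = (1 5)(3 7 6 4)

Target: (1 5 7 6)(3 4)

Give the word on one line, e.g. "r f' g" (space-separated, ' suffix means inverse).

g' f' g f' g'

  after g': (1 5)(3 4 6 7)
  after f': (2 4 7)(3 5)
  after g: (1 5 7 2 3)(4 6)
  after f': (4 7)(5 6)
  after g': (1 5 7 6)(3 4)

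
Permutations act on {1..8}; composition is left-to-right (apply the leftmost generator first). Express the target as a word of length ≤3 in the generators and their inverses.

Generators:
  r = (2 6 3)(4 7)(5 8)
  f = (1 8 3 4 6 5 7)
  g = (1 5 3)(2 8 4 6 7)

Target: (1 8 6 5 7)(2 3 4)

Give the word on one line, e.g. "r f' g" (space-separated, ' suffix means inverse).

  after f: (1 8 3 4 6 5 7)
  after r: (1 5 4 3 7)(2 6 8)
  after r: (1 8 6 5 7)(2 3 4)

f r r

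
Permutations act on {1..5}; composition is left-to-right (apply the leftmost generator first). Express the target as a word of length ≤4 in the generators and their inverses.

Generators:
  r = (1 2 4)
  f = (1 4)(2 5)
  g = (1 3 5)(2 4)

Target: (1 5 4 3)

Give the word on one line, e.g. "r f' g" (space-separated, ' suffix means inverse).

  after r': (1 4 2)
  after f: (2 4 5)
  after g': (1 5 4 3)

r' f g'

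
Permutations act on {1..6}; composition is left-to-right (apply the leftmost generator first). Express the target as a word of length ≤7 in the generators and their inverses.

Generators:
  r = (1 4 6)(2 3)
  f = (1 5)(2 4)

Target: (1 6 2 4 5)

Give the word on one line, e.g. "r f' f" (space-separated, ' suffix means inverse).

  after r: (1 4 6)(2 3)
  after f: (1 2 3 4 6 5)
  after f: (1 4 6)(2 3)
  after r: (1 6 4)
  after f: (1 6 2 4 5)

r f f r f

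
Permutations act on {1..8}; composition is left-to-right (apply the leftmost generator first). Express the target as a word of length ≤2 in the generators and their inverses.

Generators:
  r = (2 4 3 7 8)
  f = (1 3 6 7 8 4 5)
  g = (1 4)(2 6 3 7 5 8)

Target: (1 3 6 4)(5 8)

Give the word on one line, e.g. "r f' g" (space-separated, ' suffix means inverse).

g' r

  after g': (1 4)(2 8 5 7 3 6)
  after r: (1 3 6 4)(5 8)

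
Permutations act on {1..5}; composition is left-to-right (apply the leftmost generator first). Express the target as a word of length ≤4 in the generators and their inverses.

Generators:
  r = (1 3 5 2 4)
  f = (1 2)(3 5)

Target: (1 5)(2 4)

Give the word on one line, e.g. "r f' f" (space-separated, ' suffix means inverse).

  after r: (1 3 5 2 4)
  after f': (1 5)(2 4)

r f'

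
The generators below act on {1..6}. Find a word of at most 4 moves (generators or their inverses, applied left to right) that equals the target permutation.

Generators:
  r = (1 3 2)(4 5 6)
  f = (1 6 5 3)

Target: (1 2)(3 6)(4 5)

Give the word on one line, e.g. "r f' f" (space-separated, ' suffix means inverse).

  after f': (1 3 5 6)
  after r: (1 2)(3 6)(4 5)

f' r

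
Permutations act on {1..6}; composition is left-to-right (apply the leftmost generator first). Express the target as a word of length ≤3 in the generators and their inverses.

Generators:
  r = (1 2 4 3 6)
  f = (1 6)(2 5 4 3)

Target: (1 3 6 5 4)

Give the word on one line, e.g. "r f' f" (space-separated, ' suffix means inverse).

  after r: (1 2 4 3 6)
  after r: (1 4 6 2 3)
  after f: (1 3 6 5 4)

r r f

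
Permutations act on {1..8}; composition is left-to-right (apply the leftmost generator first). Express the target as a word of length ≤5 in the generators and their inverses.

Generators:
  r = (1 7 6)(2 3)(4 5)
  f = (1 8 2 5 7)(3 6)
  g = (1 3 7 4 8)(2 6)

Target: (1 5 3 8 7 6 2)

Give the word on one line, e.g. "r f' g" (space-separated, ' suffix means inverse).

  after r: (1 7 6)(2 3)(4 5)
  after g': (1 3 6 8 4 5 7 2)
  after r: (1 2 7 3)(5 6 8)
  after f: (1 5 3 8 7 6 2)

r g' r f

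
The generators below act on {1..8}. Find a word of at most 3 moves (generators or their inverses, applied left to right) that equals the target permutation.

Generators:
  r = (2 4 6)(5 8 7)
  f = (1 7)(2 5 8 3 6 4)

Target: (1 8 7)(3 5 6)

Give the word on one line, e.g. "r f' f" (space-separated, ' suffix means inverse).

f' r'

  after f': (1 7)(2 4 6 3 8 5)
  after r': (1 8 7)(3 5 6)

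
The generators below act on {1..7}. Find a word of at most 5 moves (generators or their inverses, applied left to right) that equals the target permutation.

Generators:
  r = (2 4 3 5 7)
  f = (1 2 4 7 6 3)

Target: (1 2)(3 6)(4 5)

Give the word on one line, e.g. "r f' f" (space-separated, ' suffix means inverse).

f' r' r'

  after f': (1 3 6 7 4 2)
  after r': (1 4 7 2)(3 6 5)
  after r': (1 2)(3 6)(4 5)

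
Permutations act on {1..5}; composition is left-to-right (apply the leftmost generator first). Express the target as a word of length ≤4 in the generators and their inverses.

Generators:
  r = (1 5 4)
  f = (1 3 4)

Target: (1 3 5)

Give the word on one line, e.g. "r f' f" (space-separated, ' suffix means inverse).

r' f' r

  after r': (1 4 5)
  after f': (1 3)(4 5)
  after r: (1 3 5)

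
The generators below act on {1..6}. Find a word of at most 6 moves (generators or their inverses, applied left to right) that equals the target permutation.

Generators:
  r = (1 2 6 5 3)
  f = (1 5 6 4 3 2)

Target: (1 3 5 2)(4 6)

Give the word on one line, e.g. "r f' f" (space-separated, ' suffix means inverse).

  after r: (1 2 6 5 3)
  after f: (2 4 3 5)
  after f: (1 5)(2 3 6 4)
  after r: (1 3 5 2)(4 6)

r f f r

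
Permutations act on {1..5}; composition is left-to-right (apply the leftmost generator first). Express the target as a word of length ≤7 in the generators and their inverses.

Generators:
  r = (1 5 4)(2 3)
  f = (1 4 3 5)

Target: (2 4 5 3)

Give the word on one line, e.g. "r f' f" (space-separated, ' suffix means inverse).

f r f r' f

  after f: (1 4 3 5)
  after r: (2 3 4)
  after f: (1 4 2 5)
  after r': (1 5 4 3 2)
  after f: (2 4 5 3)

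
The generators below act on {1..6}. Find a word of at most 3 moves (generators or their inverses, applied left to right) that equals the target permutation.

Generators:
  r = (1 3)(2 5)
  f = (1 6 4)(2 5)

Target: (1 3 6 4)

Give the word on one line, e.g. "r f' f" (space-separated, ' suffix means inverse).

  after r': (1 3)(2 5)
  after f: (1 3 6 4)

r' f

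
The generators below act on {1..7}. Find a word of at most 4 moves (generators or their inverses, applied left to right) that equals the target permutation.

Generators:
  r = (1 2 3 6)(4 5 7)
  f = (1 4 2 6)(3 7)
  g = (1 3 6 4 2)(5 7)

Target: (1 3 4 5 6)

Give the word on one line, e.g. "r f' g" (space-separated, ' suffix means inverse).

r' g'

  after r': (1 6 3 2)(4 7 5)
  after g': (1 3 4 5 6)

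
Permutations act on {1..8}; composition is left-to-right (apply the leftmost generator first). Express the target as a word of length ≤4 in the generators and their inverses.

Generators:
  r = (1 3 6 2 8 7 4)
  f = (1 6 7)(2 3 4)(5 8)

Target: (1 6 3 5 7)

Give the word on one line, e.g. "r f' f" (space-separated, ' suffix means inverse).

  after f: (1 6 7)(2 3 4)(5 8)
  after r': (1 3 7 4 6 8 5 2)
  after r': (2 4 3 8 5 6)
  after f: (1 6 3 5 7)

f r' r' f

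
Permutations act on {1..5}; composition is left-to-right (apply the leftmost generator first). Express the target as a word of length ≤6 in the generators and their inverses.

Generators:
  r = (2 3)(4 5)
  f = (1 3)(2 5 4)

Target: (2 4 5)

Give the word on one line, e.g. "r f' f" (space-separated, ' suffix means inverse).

f r r f

  after f: (1 3)(2 5 4)
  after r: (1 2 4 3)
  after r: (1 3)(2 5 4)
  after f: (2 4 5)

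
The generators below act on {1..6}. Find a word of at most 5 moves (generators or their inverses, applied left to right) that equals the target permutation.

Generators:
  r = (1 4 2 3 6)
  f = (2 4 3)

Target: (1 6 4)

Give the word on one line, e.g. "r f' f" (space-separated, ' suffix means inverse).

r' f f

  after r': (1 6 3 2 4)
  after f: (1 6 2 3 4)
  after f: (1 6 4)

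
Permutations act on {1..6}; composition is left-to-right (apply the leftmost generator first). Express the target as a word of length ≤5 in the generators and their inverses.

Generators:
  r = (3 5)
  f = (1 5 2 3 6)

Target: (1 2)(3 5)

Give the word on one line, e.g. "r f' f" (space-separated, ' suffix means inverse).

f r f' r'

  after f: (1 5 2 3 6)
  after r: (1 3 6)(2 5)
  after f': (1 2)
  after r': (1 2)(3 5)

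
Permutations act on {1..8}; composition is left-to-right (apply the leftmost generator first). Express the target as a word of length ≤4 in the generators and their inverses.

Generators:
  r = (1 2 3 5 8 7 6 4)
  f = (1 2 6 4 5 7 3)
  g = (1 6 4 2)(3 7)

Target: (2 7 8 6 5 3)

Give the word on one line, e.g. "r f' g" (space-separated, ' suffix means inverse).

  after r': (1 4 6 7 8 5 3 2)
  after f': (1 6 5 7 8 4 2 3)
  after g': (2 7 8 6 5 3)

r' f' g'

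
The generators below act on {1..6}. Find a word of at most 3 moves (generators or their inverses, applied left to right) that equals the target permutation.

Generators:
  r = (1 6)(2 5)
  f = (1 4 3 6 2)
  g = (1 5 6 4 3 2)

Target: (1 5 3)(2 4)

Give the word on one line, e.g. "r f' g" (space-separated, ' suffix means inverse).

g' r' f'

  after g': (1 2 3 4 6 5)
  after r': (1 5 6 2 3 4)
  after f': (1 5 3)(2 4)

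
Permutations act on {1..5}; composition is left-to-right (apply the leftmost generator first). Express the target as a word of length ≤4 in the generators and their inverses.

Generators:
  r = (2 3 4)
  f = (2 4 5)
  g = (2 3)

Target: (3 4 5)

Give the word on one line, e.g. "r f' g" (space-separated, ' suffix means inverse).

  after f: (2 4 5)
  after r: (3 4 5)

f r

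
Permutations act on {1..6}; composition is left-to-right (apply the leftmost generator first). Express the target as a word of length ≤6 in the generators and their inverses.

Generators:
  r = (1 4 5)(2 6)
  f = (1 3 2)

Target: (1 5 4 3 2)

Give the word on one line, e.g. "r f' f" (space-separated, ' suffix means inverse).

  after r': (1 5 4)(2 6)
  after r': (1 4 5)
  after r': (2 6)
  after r': (1 5 4)
  after f: (1 5 4 3 2)

r' r' r' r' f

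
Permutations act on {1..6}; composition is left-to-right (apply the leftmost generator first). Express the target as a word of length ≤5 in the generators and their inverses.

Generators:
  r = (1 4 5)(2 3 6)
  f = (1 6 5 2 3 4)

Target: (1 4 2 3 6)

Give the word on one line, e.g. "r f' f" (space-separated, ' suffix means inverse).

  after f: (1 6 5 2 3 4)
  after r': (1 3)(4 5 6)
  after f: (1 4 2 3 6)

f r' f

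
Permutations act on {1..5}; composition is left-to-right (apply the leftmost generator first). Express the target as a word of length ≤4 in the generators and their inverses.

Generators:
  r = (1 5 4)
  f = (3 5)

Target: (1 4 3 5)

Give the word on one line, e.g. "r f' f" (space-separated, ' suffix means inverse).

r' f

  after r': (1 4 5)
  after f: (1 4 3 5)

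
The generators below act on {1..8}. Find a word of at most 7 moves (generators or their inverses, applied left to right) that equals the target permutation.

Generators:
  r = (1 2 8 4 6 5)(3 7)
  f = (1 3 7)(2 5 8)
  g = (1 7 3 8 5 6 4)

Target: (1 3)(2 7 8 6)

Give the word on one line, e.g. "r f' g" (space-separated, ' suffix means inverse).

  after f: (1 3 7)(2 5 8)
  after f: (1 7 3)(2 8 5)
  after g': (2 3 4 6 5)
  after f': (1 7 3 4 6 2)(5 8)
  after g: (1 3)(2 7 8 6)

f f g' f' g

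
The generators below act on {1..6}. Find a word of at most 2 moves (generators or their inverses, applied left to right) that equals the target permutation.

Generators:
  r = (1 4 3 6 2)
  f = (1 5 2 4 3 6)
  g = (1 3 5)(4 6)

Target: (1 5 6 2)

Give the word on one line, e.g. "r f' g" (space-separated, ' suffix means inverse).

f r'

  after f: (1 5 2 4 3 6)
  after r': (1 5 6 2)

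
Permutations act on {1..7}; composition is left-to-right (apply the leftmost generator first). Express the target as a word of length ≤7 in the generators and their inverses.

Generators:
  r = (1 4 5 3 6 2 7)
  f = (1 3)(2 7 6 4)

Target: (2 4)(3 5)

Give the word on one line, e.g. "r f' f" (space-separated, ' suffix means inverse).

r f' r r r

  after r: (1 4 5 3 6 2 7)
  after f': (1 6 4 5)(3 7)
  after r: (1 2 7 6 5 4 3)
  after r: (1 7 2)(3 4 6)
  after r: (2 4)(3 5)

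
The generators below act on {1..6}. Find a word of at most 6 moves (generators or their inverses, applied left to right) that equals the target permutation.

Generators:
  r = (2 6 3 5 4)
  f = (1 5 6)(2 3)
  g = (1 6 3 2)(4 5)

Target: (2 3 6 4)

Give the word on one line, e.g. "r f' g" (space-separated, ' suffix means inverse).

  after g: (1 6 3 2)(4 5)
  after f: (2 5 4 6)
  after g': (1 2 4)(3 6)
  after r: (1 6 5 4)
  after g': (2 3 6 4)

g f g' r g'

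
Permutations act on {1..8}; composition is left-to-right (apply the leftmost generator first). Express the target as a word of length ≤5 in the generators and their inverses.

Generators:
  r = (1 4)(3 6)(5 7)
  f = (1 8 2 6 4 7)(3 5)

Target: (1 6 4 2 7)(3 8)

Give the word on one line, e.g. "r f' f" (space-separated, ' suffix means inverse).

  after r': (1 4)(3 6)(5 7)
  after f: (1 7 3 4 8 2 6 5)
  after r: (1 5 4 8 2 3)(6 7)
  after f: (1 3 8 6)(2 5 7 4)
  after r: (1 6 4 2 7)(3 8)

r' f r f r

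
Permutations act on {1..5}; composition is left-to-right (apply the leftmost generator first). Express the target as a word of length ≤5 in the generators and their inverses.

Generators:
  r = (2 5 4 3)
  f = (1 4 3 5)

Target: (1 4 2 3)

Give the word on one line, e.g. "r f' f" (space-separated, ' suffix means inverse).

f' f' r'

  after f': (1 5 3 4)
  after f': (1 3)(4 5)
  after r': (1 4 2 3)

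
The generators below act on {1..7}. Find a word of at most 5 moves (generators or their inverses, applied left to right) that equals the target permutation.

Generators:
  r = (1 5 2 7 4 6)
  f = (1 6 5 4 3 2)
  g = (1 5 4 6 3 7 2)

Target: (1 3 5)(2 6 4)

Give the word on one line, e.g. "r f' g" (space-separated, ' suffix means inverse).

  after g: (1 5 4 6 3 7 2)
  after r: (1 2 5 6 3 4)
  after f': (1 3 5)(2 6 4)

g r f'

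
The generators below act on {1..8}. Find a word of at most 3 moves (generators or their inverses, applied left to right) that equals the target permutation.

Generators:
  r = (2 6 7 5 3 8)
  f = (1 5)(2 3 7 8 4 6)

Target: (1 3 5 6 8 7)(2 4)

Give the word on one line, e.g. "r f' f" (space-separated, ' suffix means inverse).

r f' r

  after r: (2 6 7 5 3 8)
  after f': (1 5 2 4 8 6 3 7)
  after r: (1 3 5 6 8 7)(2 4)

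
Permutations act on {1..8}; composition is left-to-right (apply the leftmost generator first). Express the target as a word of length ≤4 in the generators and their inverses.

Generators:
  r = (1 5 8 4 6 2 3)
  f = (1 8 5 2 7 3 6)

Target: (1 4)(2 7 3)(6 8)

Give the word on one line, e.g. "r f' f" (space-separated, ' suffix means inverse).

  after r: (1 5 8 4 6 2 3)
  after f': (1 8 4 3 6 5)(2 7)
  after r: (1 4)(2 7 3)(6 8)

r f' r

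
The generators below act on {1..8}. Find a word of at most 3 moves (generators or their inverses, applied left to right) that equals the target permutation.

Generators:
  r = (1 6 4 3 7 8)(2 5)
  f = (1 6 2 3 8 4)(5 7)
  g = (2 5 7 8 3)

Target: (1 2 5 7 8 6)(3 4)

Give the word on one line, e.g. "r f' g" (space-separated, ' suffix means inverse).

r g f

  after r: (1 6 4 3 7 8)(2 5)
  after g: (1 6 4 2 7 3 8)
  after f: (1 2 5 7 8 6)(3 4)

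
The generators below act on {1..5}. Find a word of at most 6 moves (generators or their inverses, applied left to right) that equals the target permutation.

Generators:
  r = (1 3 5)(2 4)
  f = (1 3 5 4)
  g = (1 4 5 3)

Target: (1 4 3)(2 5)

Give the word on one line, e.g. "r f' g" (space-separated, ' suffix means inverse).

g' r' f' g f

  after g': (1 3 5 4)
  after r': (2 4 5)
  after f': (1 4 3)(2 5)
  after g: (1 5 2 3 4)
  after f: (1 4 3)(2 5)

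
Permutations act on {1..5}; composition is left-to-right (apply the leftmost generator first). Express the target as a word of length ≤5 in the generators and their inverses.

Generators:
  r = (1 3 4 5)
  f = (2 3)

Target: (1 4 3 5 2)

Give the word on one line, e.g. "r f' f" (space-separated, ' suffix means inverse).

  after r': (1 5 4 3)
  after f: (1 5 4 2 3)
  after r': (1 4 2)(3 5)
  after f': (1 4 3 5 2)

r' f r' f'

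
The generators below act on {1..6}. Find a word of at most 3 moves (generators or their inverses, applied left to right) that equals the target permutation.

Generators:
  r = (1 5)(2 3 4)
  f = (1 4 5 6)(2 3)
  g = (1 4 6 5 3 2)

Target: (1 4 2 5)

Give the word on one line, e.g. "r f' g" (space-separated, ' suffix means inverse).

f' g'

  after f': (1 6 5 4)(2 3)
  after g': (1 4 2 5)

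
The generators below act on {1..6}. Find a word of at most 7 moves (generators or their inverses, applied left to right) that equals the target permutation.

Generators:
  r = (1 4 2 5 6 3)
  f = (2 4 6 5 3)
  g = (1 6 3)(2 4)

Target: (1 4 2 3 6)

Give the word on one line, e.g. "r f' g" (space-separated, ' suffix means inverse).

f g r r r

  after f: (2 4 6 5 3)
  after g: (1 6 5)(3 4)
  after r: (1 3 2 5 4)
  after r: (2 6 3 5)
  after r: (1 4 2 3 6)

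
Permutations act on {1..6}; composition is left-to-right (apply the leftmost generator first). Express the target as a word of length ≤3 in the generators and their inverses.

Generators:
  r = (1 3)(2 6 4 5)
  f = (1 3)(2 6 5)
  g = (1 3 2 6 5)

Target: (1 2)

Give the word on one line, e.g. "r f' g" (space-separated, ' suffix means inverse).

f' g

  after f': (1 3)(2 5 6)
  after g: (1 2)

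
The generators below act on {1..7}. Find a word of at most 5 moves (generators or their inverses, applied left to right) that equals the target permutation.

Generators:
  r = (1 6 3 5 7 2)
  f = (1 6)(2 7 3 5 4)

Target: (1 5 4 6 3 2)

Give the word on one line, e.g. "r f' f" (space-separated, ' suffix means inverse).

f r r

  after f: (1 6)(2 7 3 5 4)
  after r: (1 3 7 5 4)
  after r: (1 5 4 6 3 2)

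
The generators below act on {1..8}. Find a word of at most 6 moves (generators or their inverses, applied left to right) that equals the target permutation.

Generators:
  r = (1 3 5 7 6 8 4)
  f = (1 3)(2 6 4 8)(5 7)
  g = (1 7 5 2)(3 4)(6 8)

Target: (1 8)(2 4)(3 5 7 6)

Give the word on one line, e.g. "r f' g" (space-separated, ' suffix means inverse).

  after r: (1 3 5 7 6 8 4)
  after g': (1 4 2 5)(3 7 8)
  after f: (1 8)(2 7)(3 5)(4 6)
  after r: (1 4 8 3 7 2 6)
  after f: (1 8)(2 4)(3 5 7 6)

r g' f r f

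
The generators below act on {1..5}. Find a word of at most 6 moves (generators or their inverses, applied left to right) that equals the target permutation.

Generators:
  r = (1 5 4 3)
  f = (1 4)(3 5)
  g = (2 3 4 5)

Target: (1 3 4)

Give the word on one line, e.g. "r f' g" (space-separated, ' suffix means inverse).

  after g: (2 3 4 5)
  after f': (1 4 3)(2 5)
  after g: (1 5 3)
  after f: (1 3 4)

g f' g f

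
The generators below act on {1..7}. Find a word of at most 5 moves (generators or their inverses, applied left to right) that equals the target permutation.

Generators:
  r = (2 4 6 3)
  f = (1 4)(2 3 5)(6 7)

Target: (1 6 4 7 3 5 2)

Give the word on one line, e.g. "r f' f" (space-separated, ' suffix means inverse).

r f' r

  after r: (2 4 6 3)
  after f': (1 4 7 6 2)(3 5)
  after r: (1 6 4 7 3 5 2)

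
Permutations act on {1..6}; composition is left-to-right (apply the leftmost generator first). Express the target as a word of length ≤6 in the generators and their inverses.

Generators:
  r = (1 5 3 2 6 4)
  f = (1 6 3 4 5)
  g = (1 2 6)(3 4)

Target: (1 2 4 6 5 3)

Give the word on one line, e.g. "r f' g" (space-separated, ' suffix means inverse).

  after g': (1 6 2)(3 4)
  after g': (1 2 6)
  after r: (1 6 5 3 2 4)
  after g: (2 3 6 5 4)
  after g: (1 2 4 6 5 3)

g' g' r g g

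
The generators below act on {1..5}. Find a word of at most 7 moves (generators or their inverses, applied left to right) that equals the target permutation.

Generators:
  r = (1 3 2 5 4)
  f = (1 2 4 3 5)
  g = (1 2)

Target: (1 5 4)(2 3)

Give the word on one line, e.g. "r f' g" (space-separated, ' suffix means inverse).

g' r' r' r' r'

  after g': (1 2)
  after r': (1 3)(2 4 5)
  after r': (2 5 3 4)
  after r': (1 4 3 5)
  after r': (1 5 4)(2 3)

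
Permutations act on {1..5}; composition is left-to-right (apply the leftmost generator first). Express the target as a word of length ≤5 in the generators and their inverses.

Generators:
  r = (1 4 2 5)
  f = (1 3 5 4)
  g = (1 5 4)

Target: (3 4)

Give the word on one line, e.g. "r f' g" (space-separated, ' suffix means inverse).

g f g' g'

  after g: (1 5 4)
  after f: (1 4 3 5)
  after g': (1 5 4 3)
  after g': (3 4)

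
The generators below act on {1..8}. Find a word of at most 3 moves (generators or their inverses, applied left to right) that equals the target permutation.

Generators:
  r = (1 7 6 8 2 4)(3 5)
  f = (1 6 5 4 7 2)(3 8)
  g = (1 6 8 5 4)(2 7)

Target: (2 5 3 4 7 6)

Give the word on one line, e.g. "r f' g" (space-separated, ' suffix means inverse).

  after r': (1 4 2 8 6 7)(3 5)
  after g: (2 5 3 4 7 6)

r' g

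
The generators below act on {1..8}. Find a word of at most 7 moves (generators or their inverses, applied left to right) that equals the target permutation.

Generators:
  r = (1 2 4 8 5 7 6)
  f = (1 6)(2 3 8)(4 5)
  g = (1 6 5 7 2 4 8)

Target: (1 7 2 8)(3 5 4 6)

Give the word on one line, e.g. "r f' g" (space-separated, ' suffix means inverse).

r g f' r f

  after r: (1 2 4 8 5 7 6)
  after g: (1 4)(2 8 7 5)
  after f': (1 5 8 7 4 6)(2 3)
  after r: (1 7 8 6 2 3 4)
  after f: (1 7 2 8)(3 5 4 6)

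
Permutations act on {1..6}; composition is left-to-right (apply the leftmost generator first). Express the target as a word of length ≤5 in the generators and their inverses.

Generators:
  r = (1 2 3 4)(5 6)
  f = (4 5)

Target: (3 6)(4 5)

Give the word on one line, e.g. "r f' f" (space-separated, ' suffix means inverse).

  after f: (4 5)
  after r: (1 2 3 4 6 5)
  after f': (1 2 3 5)(4 6)
  after r': (3 6)(4 5)

f r f' r'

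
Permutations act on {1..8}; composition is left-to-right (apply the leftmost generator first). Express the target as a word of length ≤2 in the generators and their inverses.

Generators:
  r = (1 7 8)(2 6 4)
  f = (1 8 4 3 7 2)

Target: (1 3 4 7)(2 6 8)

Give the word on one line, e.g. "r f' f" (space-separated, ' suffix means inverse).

r f'

  after r: (1 7 8)(2 6 4)
  after f': (1 3 4 7)(2 6 8)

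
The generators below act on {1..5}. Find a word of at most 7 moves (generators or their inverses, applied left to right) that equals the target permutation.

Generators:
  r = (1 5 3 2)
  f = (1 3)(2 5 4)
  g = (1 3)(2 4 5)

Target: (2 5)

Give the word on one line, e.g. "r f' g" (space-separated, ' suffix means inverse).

  after f: (1 3)(2 5 4)
  after r': (1 5 4 3 2)
  after r': (4 5)
  after g: (1 3)(2 4)
  after g: (2 5)

f r' r' g g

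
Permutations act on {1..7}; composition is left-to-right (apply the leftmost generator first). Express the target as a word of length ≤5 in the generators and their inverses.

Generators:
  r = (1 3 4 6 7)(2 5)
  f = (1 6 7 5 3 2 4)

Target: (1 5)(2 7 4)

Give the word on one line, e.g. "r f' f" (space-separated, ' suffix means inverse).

f r f

  after f: (1 6 7 5 3 2 4)
  after r: (1 7 2 6)(3 5 4)
  after f: (1 5)(2 7 4)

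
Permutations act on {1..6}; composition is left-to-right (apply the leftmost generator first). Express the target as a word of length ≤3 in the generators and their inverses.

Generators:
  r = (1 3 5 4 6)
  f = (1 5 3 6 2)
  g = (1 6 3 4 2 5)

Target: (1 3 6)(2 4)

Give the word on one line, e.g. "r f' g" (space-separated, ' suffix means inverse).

r g' f'

  after r: (1 3 5 4 6)
  after g': (1 6 5 3 2 4)
  after f': (1 3 6)(2 4)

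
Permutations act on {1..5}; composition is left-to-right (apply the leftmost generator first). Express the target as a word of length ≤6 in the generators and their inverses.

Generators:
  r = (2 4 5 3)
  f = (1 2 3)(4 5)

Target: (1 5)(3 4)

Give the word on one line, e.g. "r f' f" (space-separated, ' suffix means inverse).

f' r' f' r

  after f': (1 3 2)(4 5)
  after r': (1 5 2)
  after f': (1 4 5)(2 3)
  after r: (1 5)(3 4)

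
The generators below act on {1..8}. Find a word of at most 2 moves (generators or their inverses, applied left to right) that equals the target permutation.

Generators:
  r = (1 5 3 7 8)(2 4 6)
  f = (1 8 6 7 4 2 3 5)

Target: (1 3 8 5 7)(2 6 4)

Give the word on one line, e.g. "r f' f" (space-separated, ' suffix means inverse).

  after r: (1 5 3 7 8)(2 4 6)
  after r: (1 3 8 5 7)(2 6 4)

r r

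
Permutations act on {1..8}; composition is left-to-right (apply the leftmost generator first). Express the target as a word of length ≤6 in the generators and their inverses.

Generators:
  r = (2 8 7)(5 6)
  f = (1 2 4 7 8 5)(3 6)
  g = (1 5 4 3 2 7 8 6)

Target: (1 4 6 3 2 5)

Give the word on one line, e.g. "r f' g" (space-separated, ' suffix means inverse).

r' g' f g'

  after r': (2 7 8)(5 6)
  after g': (1 6)(3 4 5 8)
  after f: (1 3 7 8 6 2 4)
  after g': (1 4 6 3 2 5)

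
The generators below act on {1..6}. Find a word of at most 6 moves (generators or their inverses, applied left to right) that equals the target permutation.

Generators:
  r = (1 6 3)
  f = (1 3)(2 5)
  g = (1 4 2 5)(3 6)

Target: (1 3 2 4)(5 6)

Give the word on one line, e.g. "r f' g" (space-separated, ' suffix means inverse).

  after r': (1 3 6)
  after g: (1 6 4 2 5)
  after r: (1 3)(2 5 6 4)
  after g: (1 6 2)(3 4 5)
  after g: (1 3 2 4)(5 6)

r' g r g g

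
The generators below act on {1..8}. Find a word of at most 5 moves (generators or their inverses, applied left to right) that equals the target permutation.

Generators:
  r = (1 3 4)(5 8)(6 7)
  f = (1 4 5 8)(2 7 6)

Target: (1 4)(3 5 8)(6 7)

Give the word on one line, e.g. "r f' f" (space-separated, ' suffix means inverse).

f r f

  after f: (1 4 5 8)(2 7 6)
  after r: (2 6)(3 4 8)
  after f: (1 4)(3 5 8)(6 7)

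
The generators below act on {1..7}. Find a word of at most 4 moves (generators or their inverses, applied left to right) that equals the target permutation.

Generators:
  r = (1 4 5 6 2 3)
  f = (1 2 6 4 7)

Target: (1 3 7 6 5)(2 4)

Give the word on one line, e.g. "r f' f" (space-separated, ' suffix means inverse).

r f' r r

  after r: (1 4 5 6 2 3)
  after f': (1 6)(2 3 7 4 5)
  after r: (1 2)(3 7 5)(4 6)
  after r: (1 3 7 6 5)(2 4)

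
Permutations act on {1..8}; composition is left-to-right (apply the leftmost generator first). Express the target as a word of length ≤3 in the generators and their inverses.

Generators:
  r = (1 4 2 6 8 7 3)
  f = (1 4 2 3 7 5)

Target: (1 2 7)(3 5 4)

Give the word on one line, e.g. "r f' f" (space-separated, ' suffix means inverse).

  after f: (1 4 2 3 7 5)
  after f: (1 2 7)(3 5 4)

f f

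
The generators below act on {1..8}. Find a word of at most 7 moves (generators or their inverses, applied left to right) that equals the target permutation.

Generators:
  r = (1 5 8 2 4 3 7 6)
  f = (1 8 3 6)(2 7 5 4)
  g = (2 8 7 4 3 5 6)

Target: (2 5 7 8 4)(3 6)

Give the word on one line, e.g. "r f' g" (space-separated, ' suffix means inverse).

  after r: (1 5 8 2 4 3 7 6)
  after f: (1 4 6 8 7)(3 5)
  after g': (1 7)(2 6)(4 5)
  after r: (1 6 4 8 2)(3 7 5)
  after r: (2 5 7 8 4)(3 6)

r f g' r r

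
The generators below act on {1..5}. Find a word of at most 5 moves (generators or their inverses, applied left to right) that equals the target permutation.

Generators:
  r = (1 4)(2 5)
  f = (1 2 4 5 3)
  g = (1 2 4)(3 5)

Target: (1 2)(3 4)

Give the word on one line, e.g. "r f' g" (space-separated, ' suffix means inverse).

g' f' g' r f'

  after g': (1 4 2)(3 5)
  after f': (1 2 3 4)
  after g': (2 5 3)
  after r: (1 4)(3 5)
  after f': (1 2)(3 4)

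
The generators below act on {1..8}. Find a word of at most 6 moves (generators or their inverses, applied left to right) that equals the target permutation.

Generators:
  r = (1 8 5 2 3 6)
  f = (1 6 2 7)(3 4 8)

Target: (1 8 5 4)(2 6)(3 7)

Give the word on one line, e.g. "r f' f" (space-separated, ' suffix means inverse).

f' r r f r

  after f': (1 7 2 6)(3 8 4)
  after r: (1 7 3 5 2)(4 6 8)
  after r: (1 7 6 5 3 2 8 4)
  after f: (2 3 7)(4 6 5)
  after r: (1 8 5 4)(2 6)(3 7)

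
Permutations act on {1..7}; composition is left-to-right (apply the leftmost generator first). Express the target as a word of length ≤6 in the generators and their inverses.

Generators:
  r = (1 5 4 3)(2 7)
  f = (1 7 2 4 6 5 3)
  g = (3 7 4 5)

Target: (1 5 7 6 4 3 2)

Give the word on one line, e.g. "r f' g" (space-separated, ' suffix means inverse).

  after f: (1 7 2 4 6 5 3)
  after r': (1 2 5 4 6)
  after g: (1 2 3 7 4 6)
  after f: (1 4 5 3 2)(6 7)
  after g: (1 5 7 6 4 3 2)

f r' g f g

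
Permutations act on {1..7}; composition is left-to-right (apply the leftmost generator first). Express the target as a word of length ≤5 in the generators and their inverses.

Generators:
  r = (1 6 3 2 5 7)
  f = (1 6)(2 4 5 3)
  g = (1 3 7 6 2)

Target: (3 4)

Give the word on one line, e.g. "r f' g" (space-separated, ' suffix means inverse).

  after f': (1 6)(2 3 5 4)
  after f': (2 5)(3 4)
  after r: (1 6 3 4 2 7)
  after g: (1 2 6 7 3 4)
  after g: (3 4)

f' f' r g g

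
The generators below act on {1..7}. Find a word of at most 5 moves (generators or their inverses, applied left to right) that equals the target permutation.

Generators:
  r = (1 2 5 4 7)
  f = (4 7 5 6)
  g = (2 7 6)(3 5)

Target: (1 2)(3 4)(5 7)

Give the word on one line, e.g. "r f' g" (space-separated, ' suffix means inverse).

  after f': (4 6 5 7)
  after f': (4 5)(6 7)
  after g: (2 7)(3 5 4)
  after r: (1 2)(3 4)(5 7)

f' f' g r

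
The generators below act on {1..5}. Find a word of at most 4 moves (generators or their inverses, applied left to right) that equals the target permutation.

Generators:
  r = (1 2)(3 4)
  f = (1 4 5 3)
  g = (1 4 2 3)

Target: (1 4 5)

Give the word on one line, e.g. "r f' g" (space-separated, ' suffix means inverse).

r' f' g r'

  after r': (1 2)(3 4)
  after f': (1 2 3)(4 5)
  after g: (1 3 4 5 2)
  after r': (1 4 5)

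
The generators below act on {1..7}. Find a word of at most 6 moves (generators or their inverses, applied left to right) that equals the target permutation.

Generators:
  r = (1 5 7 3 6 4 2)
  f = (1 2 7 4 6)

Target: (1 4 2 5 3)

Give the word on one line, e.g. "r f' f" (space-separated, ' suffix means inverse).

r' f' r' f f

  after r': (1 2 4 6 3 7 5)
  after f': (2 7 5 6 3)
  after r': (1 2 5 3 4 6 7)
  after f: (1 7 2 5 3 6 4)
  after f: (1 4 2 5 3)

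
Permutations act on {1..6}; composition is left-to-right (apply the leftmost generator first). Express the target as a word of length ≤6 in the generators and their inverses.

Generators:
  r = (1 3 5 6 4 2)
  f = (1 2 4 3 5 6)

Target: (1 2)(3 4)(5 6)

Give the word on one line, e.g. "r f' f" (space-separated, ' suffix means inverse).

f' f' r r f'

  after f': (1 6 5 3 4 2)
  after f': (1 5 4)(2 6 3)
  after r: (1 6 5 2 4 3)
  after r: (1 4 5)
  after f': (1 2)(3 4)(5 6)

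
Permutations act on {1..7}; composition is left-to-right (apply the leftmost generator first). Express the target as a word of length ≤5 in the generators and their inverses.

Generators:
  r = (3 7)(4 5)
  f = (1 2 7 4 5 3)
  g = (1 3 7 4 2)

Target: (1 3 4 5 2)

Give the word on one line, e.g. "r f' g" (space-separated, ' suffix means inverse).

g f r f'

  after g: (1 3 7 4 2)
  after f: (3 4 7 5)
  after r: (3 5 7 4)
  after f': (1 3 4 5 2)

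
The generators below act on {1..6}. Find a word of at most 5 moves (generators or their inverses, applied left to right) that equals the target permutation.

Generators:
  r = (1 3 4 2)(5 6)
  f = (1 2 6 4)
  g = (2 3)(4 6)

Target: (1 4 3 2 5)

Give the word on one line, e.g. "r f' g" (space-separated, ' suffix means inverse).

f r' g f

  after f: (1 2 6 4)
  after r': (1 4 2 5 6 3)
  after g: (1 6 2 5 4 3)
  after f: (1 4 3 2 5)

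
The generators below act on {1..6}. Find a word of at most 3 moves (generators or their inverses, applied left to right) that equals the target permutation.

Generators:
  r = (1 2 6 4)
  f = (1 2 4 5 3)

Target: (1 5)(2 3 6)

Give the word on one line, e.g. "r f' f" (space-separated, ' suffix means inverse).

f' f' r'

  after f': (1 3 5 4 2)
  after f': (1 5 2 3 4)
  after r': (1 5)(2 3 6)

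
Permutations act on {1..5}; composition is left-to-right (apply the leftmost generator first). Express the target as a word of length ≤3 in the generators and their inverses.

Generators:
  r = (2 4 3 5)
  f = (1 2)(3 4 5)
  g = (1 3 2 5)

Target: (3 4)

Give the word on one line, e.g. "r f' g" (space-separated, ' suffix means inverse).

  after g': (1 5 2 3)
  after g': (1 2)(3 5)
  after f': (3 4)

g' g' f'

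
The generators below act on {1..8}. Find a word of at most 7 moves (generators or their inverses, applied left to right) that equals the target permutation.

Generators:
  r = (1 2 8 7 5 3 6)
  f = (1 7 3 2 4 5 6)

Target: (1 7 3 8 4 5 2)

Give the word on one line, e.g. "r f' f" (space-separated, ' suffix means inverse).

  after f: (1 7 3 2 4 5 6)
  after r: (1 5)(2 4 3 8 7 6)
  after f: (1 6 4 2 5 7)(3 8)
  after f: (2 6 5 3 8)
  after f: (1 7 3 8 4 5 2)

f r f f f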